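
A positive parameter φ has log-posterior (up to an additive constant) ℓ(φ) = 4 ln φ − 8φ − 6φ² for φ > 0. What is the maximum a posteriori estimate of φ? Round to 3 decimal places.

ℓ'(φ) = 4/φ − 8 − 12φ. Setting this to zero and multiplying by φ: 12φ² + 8φ − 4 = 0.
φ = (−8 + √(8² + 4·12·4)) / (2·12) = (−8 + √256) / 24 = (−8 + 16)/24 = 1/3.
ℓ''(φ) = −4/φ² − 12 < 0, confirming a maximum.

φ̂_MAP = 0.333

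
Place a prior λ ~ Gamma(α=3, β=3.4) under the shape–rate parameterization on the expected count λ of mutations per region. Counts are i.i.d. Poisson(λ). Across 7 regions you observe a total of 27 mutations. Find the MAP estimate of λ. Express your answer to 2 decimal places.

Σxᵢ = 27, n = 7.
Posterior ∝ λ^2e^(−3.4λ) · λ^27e^(−7λ) = λ^29e^(−10.4λ), i.e. Gamma(shape=30, rate=10.4).
The mode of a Gamma(a, b) with a ≥ 1 (shape–rate) is (a−1)/b = 29/10.4 ≈ 2.79.

λ̂_MAP = 2.79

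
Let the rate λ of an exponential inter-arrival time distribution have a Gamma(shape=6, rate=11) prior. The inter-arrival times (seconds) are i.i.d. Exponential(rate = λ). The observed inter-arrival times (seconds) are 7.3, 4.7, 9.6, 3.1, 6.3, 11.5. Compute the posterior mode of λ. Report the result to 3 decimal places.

λ̂_MAP = 0.206

The Exponential(rate=λ) likelihood is ∝ λ^n e^(−λΣtᵢ). Here n = 6 and Σtᵢ = 7.3 + 4.7 + 9.6 + 3.1 + 6.3 + 11.5 = 42.5.
Posterior ∝ λ^5e^(−11λ) · λ^6e^(−42.5λ) = λ^11e^(−53.5λ), i.e. Gamma(12, 53.5).
Mode = (a−1)/b = 11/53.5 ≈ 0.206.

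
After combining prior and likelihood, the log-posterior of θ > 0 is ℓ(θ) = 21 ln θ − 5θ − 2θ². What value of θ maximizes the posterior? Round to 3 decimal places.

ℓ'(θ) = 21/θ − 5 − 4θ. Setting this to zero and multiplying by θ: 4θ² + 5θ − 21 = 0.
θ = (−5 + √(5² + 4·4·21)) / (2·4) = (−5 + √361) / 8 = (−5 + 19)/8 = 7/4.
ℓ''(θ) = −21/θ² − 4 < 0, confirming a maximum.

θ̂_MAP = 1.750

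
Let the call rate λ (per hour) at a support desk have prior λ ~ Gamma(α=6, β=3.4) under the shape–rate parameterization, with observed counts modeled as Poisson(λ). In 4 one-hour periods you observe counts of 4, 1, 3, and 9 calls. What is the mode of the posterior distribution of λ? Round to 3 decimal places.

Σxᵢ = 4+1+3+9 = 17, with n = 4.
Posterior ∝ λ^5e^(−3.4λ) · λ^17e^(−4λ) = λ^22e^(−7.4λ), i.e. Gamma(shape=23, rate=7.4).
The mode of a Gamma(a, b) with a ≥ 1 (shape–rate) is (a−1)/b = 22/7.4 ≈ 2.973.

λ̂_MAP = 2.973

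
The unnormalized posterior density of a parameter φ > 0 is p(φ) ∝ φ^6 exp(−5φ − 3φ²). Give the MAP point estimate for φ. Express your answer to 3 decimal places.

ℓ'(φ) = 6/φ − 5 − 6φ. Setting this to zero and multiplying by φ: 6φ² + 5φ − 6 = 0.
φ = (−5 + √(5² + 4·6·6)) / (2·6) = (−5 + √169) / 12 = (−5 + 13)/12 = 2/3.
ℓ''(φ) = −6/φ² − 6 < 0, confirming a maximum.

φ̂_MAP = 0.667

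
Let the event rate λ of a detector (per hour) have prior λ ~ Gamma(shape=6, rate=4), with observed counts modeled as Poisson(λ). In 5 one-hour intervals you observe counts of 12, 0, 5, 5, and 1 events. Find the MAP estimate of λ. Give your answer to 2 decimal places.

λ̂_MAP = 3.11

Σxᵢ = 12+0+5+5+1 = 23, with n = 5.
Posterior ∝ λ^5e^(−4λ) · λ^23e^(−5λ) = λ^28e^(−9λ), i.e. Gamma(shape=29, rate=9).
The mode of a Gamma(a, b) with a ≥ 1 (shape–rate) is (a−1)/b = 28/9 ≈ 3.11.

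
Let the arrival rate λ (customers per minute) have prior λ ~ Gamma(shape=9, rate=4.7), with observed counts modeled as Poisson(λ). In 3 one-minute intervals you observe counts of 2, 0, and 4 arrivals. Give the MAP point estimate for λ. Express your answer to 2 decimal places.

λ̂_MAP = 1.82

Σxᵢ = 2+0+4 = 6, with n = 3.
Posterior ∝ λ^8e^(−4.7λ) · λ^6e^(−3λ) = λ^14e^(−7.7λ), i.e. Gamma(shape=15, rate=7.7).
The mode of a Gamma(a, b) with a ≥ 1 (shape–rate) is (a−1)/b = 14/7.7 ≈ 1.82.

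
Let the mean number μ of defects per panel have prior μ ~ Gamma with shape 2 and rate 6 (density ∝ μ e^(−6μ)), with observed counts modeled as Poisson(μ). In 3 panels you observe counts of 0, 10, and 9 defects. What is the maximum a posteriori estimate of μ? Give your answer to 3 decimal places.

μ̂_MAP = 2.222

Σxᵢ = 0+10+9 = 19, with n = 3.
Posterior ∝ μe^(−6μ) · μ^19e^(−3μ) = μ^20e^(−9μ), i.e. Gamma(shape=21, rate=9).
The mode of a Gamma(a, b) with a ≥ 1 (shape–rate) is (a−1)/b = 20/9 ≈ 2.222.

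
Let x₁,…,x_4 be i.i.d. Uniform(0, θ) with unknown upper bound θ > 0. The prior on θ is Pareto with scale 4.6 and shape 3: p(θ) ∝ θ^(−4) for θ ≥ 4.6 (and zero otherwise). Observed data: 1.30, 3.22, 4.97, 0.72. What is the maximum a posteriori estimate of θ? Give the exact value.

θ̂_MAP = 4.97

The Uniform(0, θ) likelihood is θ^(−n) for θ ≥ max(xᵢ), zero otherwise. Here max(xᵢ) = 4.97.
Posterior ∝ θ^(−4) · θ^(−4) = θ^(−8) on θ ≥ max(4.6, 4.97) = 4.97.
This density is strictly decreasing in θ, so the posterior mode lies at the lower boundary of the support.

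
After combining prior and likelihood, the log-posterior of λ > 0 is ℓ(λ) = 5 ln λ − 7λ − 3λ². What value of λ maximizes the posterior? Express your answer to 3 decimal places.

λ̂_MAP = 0.500

ℓ'(λ) = 5/λ − 7 − 6λ. Setting this to zero and multiplying by λ: 6λ² + 7λ − 5 = 0.
λ = (−7 + √(7² + 4·6·5)) / (2·6) = (−7 + √169) / 12 = (−7 + 13)/12 = 1/2.
ℓ''(λ) = −5/λ² − 6 < 0, confirming a maximum.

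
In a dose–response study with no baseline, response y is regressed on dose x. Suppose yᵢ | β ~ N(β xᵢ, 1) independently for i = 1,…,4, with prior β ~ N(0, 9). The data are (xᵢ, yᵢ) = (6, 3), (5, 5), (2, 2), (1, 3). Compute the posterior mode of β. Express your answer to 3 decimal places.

β̂_MAP = 0.756

log p(β | y) = −Σ(yᵢ − βxᵢ)²/(2·1) − β²/(2·9) + const.
Setting the derivative to zero: Σxᵢ(yᵢ − βxᵢ)/1 − β/9 = 0, so β = Σxᵢyᵢ / (Σxᵢ² + σ²/τ²).
Σxᵢyᵢ = 6·3 + 5·5 + 2·2 + 1·3 = 50; Σxᵢ² = 66; σ²/τ² = 1/9.
β̂_MAP = 50 / (66 + 1/9) = 50/(595/9) = 90/119 ≈ 0.756.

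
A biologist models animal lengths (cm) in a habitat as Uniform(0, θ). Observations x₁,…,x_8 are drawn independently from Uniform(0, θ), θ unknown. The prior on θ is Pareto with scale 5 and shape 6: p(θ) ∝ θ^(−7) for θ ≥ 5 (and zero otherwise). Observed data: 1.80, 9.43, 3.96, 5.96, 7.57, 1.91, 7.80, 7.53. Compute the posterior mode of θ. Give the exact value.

θ̂_MAP = 9.43

The Uniform(0, θ) likelihood is θ^(−n) for θ ≥ max(xᵢ), zero otherwise. Here max(xᵢ) = 9.43.
Posterior ∝ θ^(−7) · θ^(−8) = θ^(−15) on θ ≥ max(5, 9.43) = 9.43.
This density is strictly decreasing in θ, so the posterior mode lies at the lower boundary of the support.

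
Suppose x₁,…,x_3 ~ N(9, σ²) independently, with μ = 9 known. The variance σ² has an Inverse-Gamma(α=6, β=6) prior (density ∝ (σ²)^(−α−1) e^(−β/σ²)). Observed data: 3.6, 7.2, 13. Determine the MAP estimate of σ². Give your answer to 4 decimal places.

Sum of squared deviations about the known mean: SS = (3.6−9)² + (7.2−9)² + (13−9)² = 48.4.
The Normal likelihood contributes (σ²)^(−n/2) exp(−SS/(2σ²)), so the posterior is Inverse-Gamma(α + n/2, β + SS/2) = Inverse-Gamma(7.5, 30.2).
The mode of Inverse-Gamma(a, b) is b/(a+1) = 30.2/8.5 ≈ 3.5529.

σ̂²_MAP = 3.5529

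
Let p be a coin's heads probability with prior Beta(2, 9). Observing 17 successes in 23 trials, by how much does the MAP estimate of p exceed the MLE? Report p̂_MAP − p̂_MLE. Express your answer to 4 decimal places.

MAP − MLE = -0.1766

Posterior is Beta(19, 15); MAP = (19−1)/(34−2) = 18/32 ≈ 0.56250.
MLE ignores the prior: p̂_MLE = k/n = 17/23 ≈ 0.73913.
Difference = 18/32 − 17/23 = -65/368 ≈ -0.1766.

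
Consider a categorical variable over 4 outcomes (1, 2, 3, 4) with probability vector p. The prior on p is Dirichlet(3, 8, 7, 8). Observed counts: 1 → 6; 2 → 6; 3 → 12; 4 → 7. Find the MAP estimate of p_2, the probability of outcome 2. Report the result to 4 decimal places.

MAP estimate: 0.2453

The posterior is Dirichlet(αᵢ + nᵢ) = Dirichlet(9, 14, 19, 15).
For a Dirichlet(a₁,…,a_K) with all aᵢ > 1, the mode has j-th component (aⱼ − 1)/(Σaᵢ − K).
Here Σaᵢ = 57 and K = 4, so p_2 = (14 − 1)/(57 − 4) = 13/53 ≈ 0.2453.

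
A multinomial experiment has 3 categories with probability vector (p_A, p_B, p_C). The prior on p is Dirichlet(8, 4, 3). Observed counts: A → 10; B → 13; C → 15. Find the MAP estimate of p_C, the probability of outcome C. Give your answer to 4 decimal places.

The posterior is Dirichlet(αᵢ + nᵢ) = Dirichlet(18, 17, 18).
For a Dirichlet(a₁,…,a_K) with all aᵢ > 1, the mode has j-th component (aⱼ − 1)/(Σaᵢ − K).
Here Σaᵢ = 53 and K = 3, so p_C = (18 − 1)/(53 − 3) = 17/50 ≈ 0.3400.

MAP estimate of p_C = 0.3400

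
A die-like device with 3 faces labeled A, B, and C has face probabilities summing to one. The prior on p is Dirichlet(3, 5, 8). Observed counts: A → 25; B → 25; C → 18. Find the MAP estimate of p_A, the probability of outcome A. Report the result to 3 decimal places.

MAP estimate of p_A = 0.333

The posterior is Dirichlet(αᵢ + nᵢ) = Dirichlet(28, 30, 26).
For a Dirichlet(a₁,…,a_K) with all aᵢ > 1, the mode has j-th component (aⱼ − 1)/(Σaᵢ − K).
Here Σaᵢ = 84 and K = 3, so p_A = (28 − 1)/(84 − 3) = 27/81 ≈ 0.333.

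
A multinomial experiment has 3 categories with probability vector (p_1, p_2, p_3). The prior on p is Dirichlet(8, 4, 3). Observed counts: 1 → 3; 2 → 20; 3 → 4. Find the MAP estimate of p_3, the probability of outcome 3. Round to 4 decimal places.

MAP estimate: 0.1538

The posterior is Dirichlet(αᵢ + nᵢ) = Dirichlet(11, 24, 7).
For a Dirichlet(a₁,…,a_K) with all aᵢ > 1, the mode has j-th component (aⱼ − 1)/(Σaᵢ − K).
Here Σaᵢ = 42 and K = 3, so p_3 = (7 − 1)/(42 − 3) = 6/39 ≈ 0.1538.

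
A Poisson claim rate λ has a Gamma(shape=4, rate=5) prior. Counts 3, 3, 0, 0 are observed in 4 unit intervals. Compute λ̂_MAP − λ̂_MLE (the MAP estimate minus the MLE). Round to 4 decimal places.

Σxᵢ = 6. Posterior is Gamma(10, 9); MAP = (10−1)/9 = 9/9 ≈ 1.00000.
MLE = x̄ = 6/4 ≈ 1.50000.
Difference = 9/9 − 6/4 = -1/2 ≈ -0.5000.

MAP − MLE = -0.5000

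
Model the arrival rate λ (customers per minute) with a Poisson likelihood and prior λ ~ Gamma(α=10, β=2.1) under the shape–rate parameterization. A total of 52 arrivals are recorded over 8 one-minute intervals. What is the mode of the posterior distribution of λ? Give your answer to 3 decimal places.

Σxᵢ = 52, n = 8.
Posterior ∝ λ^9e^(−2.1λ) · λ^52e^(−8λ) = λ^61e^(−10.1λ), i.e. Gamma(shape=62, rate=10.1).
The mode of a Gamma(a, b) with a ≥ 1 (shape–rate) is (a−1)/b = 61/10.1 ≈ 6.040.

λ̂_MAP = 6.040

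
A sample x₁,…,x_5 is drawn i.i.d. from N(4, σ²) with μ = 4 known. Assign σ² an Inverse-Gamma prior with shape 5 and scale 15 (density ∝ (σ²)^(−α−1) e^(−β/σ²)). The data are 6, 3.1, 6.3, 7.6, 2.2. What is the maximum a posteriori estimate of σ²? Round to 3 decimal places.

Sum of squared deviations about the known mean: SS = (6−4)² + (3.1−4)² + (6.3−4)² + (7.6−4)² + (2.2−4)² = 26.3.
The Normal likelihood contributes (σ²)^(−n/2) exp(−SS/(2σ²)), so the posterior is Inverse-Gamma(α + n/2, β + SS/2) = Inverse-Gamma(7.5, 28.15).
The mode of Inverse-Gamma(a, b) is b/(a+1) = 28.15/8.5 ≈ 3.312.

σ̂²_MAP = 3.312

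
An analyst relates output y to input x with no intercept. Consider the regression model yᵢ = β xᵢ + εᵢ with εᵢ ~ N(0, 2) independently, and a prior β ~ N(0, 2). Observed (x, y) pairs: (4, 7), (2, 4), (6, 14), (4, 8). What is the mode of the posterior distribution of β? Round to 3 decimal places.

log p(β | y) = −Σ(yᵢ − βxᵢ)²/(2·2) − β²/(2·2) + const.
Setting the derivative to zero: Σxᵢ(yᵢ − βxᵢ)/2 − β/2 = 0, so β = Σxᵢyᵢ / (Σxᵢ² + σ²/τ²).
Σxᵢyᵢ = 4·7 + 2·4 + 6·14 + 4·8 = 152; Σxᵢ² = 72; σ²/τ² = 1.
β̂_MAP = 152 / (72 + 1) = 152/73 ≈ 2.082.

β̂_MAP = 2.082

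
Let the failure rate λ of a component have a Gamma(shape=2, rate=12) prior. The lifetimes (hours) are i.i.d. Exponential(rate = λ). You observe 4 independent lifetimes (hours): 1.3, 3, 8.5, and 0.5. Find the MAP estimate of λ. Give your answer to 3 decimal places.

λ̂_MAP = 0.198

The Exponential(rate=λ) likelihood is ∝ λ^n e^(−λΣtᵢ). Here n = 4 and Σtᵢ = 1.3 + 3 + 8.5 + 0.5 = 13.3.
Posterior ∝ λe^(−12λ) · λ^4e^(−13.3λ) = λ^5e^(−25.3λ), i.e. Gamma(6, 25.3).
Mode = (a−1)/b = 5/25.3 ≈ 0.198.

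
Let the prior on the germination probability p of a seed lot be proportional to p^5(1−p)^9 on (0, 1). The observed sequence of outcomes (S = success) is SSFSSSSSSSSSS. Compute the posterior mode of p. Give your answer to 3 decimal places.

p̂_MAP = 0.630

The prior density ∝ p^5(1−p)^9 is the kernel of Beta(6, 10).
Data: 12 successes in 13 trials (from the sequence). The binomial likelihood contributes p^12(1−p)^1, so the posterior is Beta(6+12, 10+1) = Beta(18, 11).
For Beta(a, b) with a, b > 1 the mode is (a−1)/(a+b−2) = 17/27 ≈ 0.630.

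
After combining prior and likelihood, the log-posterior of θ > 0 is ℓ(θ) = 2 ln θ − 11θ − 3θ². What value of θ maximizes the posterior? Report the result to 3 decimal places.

ℓ'(θ) = 2/θ − 11 − 6θ. Setting this to zero and multiplying by θ: 6θ² + 11θ − 2 = 0.
θ = (−11 + √(11² + 4·6·2)) / (2·6) = (−11 + √169) / 12 = (−11 + 13)/12 = 1/6.
ℓ''(θ) = −2/θ² − 6 < 0, confirming a maximum.

θ̂_MAP = 0.167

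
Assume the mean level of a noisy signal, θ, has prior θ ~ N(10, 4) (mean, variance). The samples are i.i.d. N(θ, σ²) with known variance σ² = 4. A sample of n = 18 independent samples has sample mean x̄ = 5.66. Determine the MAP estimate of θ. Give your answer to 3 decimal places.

θ̂_MAP = 5.888

n = 18, x̄ = 5.66.
For a Normal prior and Normal likelihood with known variance, the posterior is Normal; its mode equals its mean, the precision-weighted average.
Prior precision 1/σ₀² = 1/4 = 0.25; data precision n/σ² = 18/4 = 4.5.
θ̂ = (0.25·10 + 4.5·5.66) / (0.25 + 4.5) = 27.97/4.75 = 2797/475 ≈ 5.888.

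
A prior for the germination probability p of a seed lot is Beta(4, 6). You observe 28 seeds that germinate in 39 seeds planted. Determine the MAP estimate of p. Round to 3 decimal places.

Prior: Beta(4, 6).
Data: 28 successes in 39 trials. The binomial likelihood contributes p^28(1−p)^11, so the posterior is Beta(4+28, 6+11) = Beta(32, 17).
For Beta(a, b) with a, b > 1 the mode is (a−1)/(a+b−2) = 31/47 ≈ 0.660.

p̂_MAP = 0.660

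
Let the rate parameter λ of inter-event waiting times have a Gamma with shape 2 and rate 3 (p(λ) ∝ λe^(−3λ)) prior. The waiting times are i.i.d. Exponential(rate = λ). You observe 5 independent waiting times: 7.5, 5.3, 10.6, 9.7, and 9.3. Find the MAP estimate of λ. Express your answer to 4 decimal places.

The Exponential(rate=λ) likelihood is ∝ λ^n e^(−λΣtᵢ). Here n = 5 and Σtᵢ = 7.5 + 5.3 + 10.6 + 9.7 + 9.3 = 42.4.
Posterior ∝ λe^(−3λ) · λ^5e^(−42.4λ) = λ^6e^(−45.4λ), i.e. Gamma(7, 45.4).
Mode = (a−1)/b = 6/45.4 ≈ 0.1322.

λ̂_MAP = 0.1322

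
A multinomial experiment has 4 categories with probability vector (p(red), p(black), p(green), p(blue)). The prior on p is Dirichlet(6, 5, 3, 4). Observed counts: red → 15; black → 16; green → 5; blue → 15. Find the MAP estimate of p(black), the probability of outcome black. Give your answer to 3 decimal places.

MAP estimate of p(black) = 0.308

The posterior is Dirichlet(αᵢ + nᵢ) = Dirichlet(21, 21, 8, 19).
For a Dirichlet(a₁,…,a_K) with all aᵢ > 1, the mode has j-th component (aⱼ − 1)/(Σaᵢ − K).
Here Σaᵢ = 69 and K = 4, so p(black) = (21 − 1)/(69 − 4) = 20/65 ≈ 0.308.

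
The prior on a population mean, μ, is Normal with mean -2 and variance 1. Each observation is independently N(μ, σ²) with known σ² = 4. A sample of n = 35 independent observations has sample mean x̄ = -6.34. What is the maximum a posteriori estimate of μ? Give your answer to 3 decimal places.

n = 35, x̄ = -6.34.
For a Normal prior and Normal likelihood with known variance, the posterior is Normal; its mode equals its mean, the precision-weighted average.
Prior precision 1/σ₀² = 1/1 = 1; data precision n/σ² = 35/4 = 8.75.
μ̂ = (1·(-2) + 8.75·(-6.34)) / (1 + 8.75) = (-57.475)/9.75 = -2299/390 ≈ -5.895.

μ̂_MAP = -5.895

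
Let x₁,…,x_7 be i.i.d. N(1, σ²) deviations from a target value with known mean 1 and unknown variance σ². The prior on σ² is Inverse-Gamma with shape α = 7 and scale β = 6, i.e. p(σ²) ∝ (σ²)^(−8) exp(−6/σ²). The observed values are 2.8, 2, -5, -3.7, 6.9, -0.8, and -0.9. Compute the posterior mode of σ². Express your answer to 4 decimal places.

Sum of squared deviations about the known mean: SS = (2.8−1)² + (2−1)² + (-5−1)² + (-3.7−1)² + (6.9−1)² + (-0.8−1)² + (-0.9−1)² = 103.99.
The Normal likelihood contributes (σ²)^(−n/2) exp(−SS/(2σ²)), so the posterior is Inverse-Gamma(α + n/2, β + SS/2) = Inverse-Gamma(10.5, 57.995).
The mode of Inverse-Gamma(a, b) is b/(a+1) = 57.995/11.5 ≈ 5.0430.

σ̂²_MAP = 5.0430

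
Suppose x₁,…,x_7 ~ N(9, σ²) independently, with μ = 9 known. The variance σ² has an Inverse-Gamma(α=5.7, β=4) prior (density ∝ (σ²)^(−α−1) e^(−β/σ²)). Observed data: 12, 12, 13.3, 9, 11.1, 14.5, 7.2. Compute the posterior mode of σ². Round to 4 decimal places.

σ̂²_MAP = 4.0387

Sum of squared deviations about the known mean: SS = (12−9)² + (12−9)² + (13.3−9)² + (9−9)² + (11.1−9)² + (14.5−9)² + (7.2−9)² = 74.39.
The Normal likelihood contributes (σ²)^(−n/2) exp(−SS/(2σ²)), so the posterior is Inverse-Gamma(α + n/2, β + SS/2) = Inverse-Gamma(9.2, 41.195).
The mode of Inverse-Gamma(a, b) is b/(a+1) = 41.195/10.2 ≈ 4.0387.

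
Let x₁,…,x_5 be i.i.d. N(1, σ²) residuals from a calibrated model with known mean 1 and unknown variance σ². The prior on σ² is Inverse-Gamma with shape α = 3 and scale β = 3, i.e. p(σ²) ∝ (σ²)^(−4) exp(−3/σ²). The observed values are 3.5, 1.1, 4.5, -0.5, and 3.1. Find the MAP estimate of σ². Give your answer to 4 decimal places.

Sum of squared deviations about the known mean: SS = (3.5−1)² + (1.1−1)² + (4.5−1)² + (-0.5−1)² + (3.1−1)² = 25.17.
The Normal likelihood contributes (σ²)^(−n/2) exp(−SS/(2σ²)), so the posterior is Inverse-Gamma(α + n/2, β + SS/2) = Inverse-Gamma(5.5, 15.585).
The mode of Inverse-Gamma(a, b) is b/(a+1) = 15.585/6.5 ≈ 2.3977.

σ̂²_MAP = 2.3977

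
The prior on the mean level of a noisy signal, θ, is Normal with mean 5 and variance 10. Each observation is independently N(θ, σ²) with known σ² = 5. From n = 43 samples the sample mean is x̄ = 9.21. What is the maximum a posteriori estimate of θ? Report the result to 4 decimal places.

n = 43, x̄ = 9.21.
For a Normal prior and Normal likelihood with known variance, the posterior is Normal; its mode equals its mean, the precision-weighted average.
Prior precision 1/σ₀² = 1/10 = 0.1; data precision n/σ² = 43/5 = 8.6.
θ̂ = (0.1·5 + 8.6·9.21) / (0.1 + 8.6) = 79.706/8.7 = 39853/4350 ≈ 9.1616.

θ̂_MAP = 9.1616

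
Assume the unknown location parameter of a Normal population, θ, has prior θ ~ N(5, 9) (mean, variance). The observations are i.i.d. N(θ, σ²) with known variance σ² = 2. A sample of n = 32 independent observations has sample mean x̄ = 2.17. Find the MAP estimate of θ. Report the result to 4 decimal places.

θ̂_MAP = 2.1895

n = 32, x̄ = 2.17.
For a Normal prior and Normal likelihood with known variance, the posterior is Normal; its mode equals its mean, the precision-weighted average.
Prior precision 1/σ₀² = 1/9; data precision n/σ² = 32/2 = 16.
θ̂ = ((1/9)·5 + 16·2.17) / (1/9 + 16) = (7937/225)/(145/9) = 7937/3625 ≈ 2.1895.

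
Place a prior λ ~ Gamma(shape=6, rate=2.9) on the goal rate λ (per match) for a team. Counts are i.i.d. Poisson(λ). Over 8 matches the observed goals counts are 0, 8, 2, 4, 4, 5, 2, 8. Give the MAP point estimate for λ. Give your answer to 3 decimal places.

Σxᵢ = 0+8+2+4+4+5+2+8 = 33, with n = 8.
Posterior ∝ λ^5e^(−2.9λ) · λ^33e^(−8λ) = λ^38e^(−10.9λ), i.e. Gamma(shape=39, rate=10.9).
The mode of a Gamma(a, b) with a ≥ 1 (shape–rate) is (a−1)/b = 38/10.9 ≈ 3.486.

λ̂_MAP = 3.486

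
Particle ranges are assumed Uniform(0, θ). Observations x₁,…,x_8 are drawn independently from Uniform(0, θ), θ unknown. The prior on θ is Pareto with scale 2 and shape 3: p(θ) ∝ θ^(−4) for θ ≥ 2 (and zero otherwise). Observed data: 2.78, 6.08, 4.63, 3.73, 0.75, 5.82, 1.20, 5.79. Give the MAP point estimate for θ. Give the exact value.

θ̂_MAP = 6.08

The Uniform(0, θ) likelihood is θ^(−n) for θ ≥ max(xᵢ), zero otherwise. Here max(xᵢ) = 6.08.
Posterior ∝ θ^(−4) · θ^(−8) = θ^(−12) on θ ≥ max(2, 6.08) = 6.08.
This density is strictly decreasing in θ, so the posterior mode lies at the lower boundary of the support.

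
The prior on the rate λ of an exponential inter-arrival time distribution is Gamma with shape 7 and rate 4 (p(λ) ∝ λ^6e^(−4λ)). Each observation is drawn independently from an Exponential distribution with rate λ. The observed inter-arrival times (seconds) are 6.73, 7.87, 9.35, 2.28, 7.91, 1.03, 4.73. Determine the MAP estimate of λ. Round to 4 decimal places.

The Exponential(rate=λ) likelihood is ∝ λ^n e^(−λΣtᵢ). Here n = 7 and Σtᵢ = 6.73 + 7.87 + 9.35 + 2.28 + 7.91 + 1.03 + 4.73 = 39.90.
Posterior ∝ λ^6e^(−4λ) · λ^7e^(−39.90λ) = λ^13e^(−43.90λ), i.e. Gamma(14, 43.90).
Mode = (a−1)/b = 13/43.90 ≈ 0.2961.

λ̂_MAP = 0.2961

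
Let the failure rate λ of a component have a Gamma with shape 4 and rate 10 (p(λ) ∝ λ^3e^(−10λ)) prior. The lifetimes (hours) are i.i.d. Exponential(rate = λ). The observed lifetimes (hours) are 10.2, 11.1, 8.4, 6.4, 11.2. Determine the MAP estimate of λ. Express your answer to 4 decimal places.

λ̂_MAP = 0.1396

The Exponential(rate=λ) likelihood is ∝ λ^n e^(−λΣtᵢ). Here n = 5 and Σtᵢ = 10.2 + 11.1 + 8.4 + 6.4 + 11.2 = 47.3.
Posterior ∝ λ^3e^(−10λ) · λ^5e^(−47.3λ) = λ^8e^(−57.3λ), i.e. Gamma(9, 57.3).
Mode = (a−1)/b = 8/57.3 ≈ 0.1396.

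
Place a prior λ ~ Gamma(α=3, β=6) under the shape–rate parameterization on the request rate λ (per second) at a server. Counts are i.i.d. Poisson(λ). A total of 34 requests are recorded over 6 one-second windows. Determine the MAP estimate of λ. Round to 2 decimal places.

λ̂_MAP = 3.00

Σxᵢ = 34, n = 6.
Posterior ∝ λ^2e^(−6λ) · λ^34e^(−6λ) = λ^36e^(−12λ), i.e. Gamma(shape=37, rate=12).
The mode of a Gamma(a, b) with a ≥ 1 (shape–rate) is (a−1)/b = 36/12 ≈ 3.00.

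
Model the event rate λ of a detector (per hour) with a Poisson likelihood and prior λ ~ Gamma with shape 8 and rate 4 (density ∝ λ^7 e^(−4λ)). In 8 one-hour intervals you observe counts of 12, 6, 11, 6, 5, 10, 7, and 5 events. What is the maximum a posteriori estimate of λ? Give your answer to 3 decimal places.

Σxᵢ = 12+6+11+6+5+10+7+5 = 62, with n = 8.
Posterior ∝ λ^7e^(−4λ) · λ^62e^(−8λ) = λ^69e^(−12λ), i.e. Gamma(shape=70, rate=12).
The mode of a Gamma(a, b) with a ≥ 1 (shape–rate) is (a−1)/b = 69/12 ≈ 5.750.

λ̂_MAP = 5.750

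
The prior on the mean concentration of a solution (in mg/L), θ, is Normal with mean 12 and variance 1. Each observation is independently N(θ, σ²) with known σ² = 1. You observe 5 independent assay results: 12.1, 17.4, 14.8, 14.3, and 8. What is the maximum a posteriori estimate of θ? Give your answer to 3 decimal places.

θ̂_MAP = 13.100

n = 5; x̄ = (12.1 + 17.4 + 14.8 + 14.3 + 8)/5 = 66.6/5 = 13.32.
For a Normal prior and Normal likelihood with known variance, the posterior is Normal; its mode equals its mean, the precision-weighted average.
Prior precision 1/σ₀² = 1/1 = 1; data precision n/σ² = 5/1 = 5.
θ̂ = (1·12 + 5·13.32) / (1 + 5) = 78.6/6 = 13.100.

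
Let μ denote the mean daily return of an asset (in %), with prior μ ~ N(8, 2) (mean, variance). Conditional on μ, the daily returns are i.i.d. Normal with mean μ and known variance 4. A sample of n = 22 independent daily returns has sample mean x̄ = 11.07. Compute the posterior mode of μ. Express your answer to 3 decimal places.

μ̂_MAP = 10.814

n = 22, x̄ = 11.07.
For a Normal prior and Normal likelihood with known variance, the posterior is Normal; its mode equals its mean, the precision-weighted average.
Prior precision 1/σ₀² = 1/2 = 0.5; data precision n/σ² = 22/4 = 5.5.
μ̂ = (0.5·8 + 5.5·11.07) / (0.5 + 5.5) = 64.885/6 = 12977/1200 ≈ 10.814.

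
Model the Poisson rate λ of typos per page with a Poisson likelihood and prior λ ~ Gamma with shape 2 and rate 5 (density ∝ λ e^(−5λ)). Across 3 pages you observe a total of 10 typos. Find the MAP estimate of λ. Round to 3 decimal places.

Σxᵢ = 10, n = 3.
Posterior ∝ λe^(−5λ) · λ^10e^(−3λ) = λ^11e^(−8λ), i.e. Gamma(shape=12, rate=8).
The mode of a Gamma(a, b) with a ≥ 1 (shape–rate) is (a−1)/b = 11/8 ≈ 1.375.

λ̂_MAP = 1.375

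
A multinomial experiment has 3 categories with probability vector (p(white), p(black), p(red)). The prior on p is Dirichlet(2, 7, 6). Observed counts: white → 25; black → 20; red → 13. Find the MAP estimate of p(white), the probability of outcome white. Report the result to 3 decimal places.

The posterior is Dirichlet(αᵢ + nᵢ) = Dirichlet(27, 27, 19).
For a Dirichlet(a₁,…,a_K) with all aᵢ > 1, the mode has j-th component (aⱼ − 1)/(Σaᵢ − K).
Here Σaᵢ = 73 and K = 3, so p(white) = (27 − 1)/(73 − 3) = 26/70 ≈ 0.371.

MAP estimate of p(white) = 0.371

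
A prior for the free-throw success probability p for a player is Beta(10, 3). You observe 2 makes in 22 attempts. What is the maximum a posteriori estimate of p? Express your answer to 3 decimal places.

Prior: Beta(10, 3).
Data: 2 successes in 22 trials. The binomial likelihood contributes p^2(1−p)^20, so the posterior is Beta(10+2, 3+20) = Beta(12, 23).
For Beta(a, b) with a, b > 1 the mode is (a−1)/(a+b−2) = 11/33 ≈ 0.333.

p̂_MAP = 0.333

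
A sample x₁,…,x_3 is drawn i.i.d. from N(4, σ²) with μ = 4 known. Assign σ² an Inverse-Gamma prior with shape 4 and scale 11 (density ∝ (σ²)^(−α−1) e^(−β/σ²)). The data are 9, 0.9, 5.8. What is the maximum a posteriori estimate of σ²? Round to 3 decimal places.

Sum of squared deviations about the known mean: SS = (9−4)² + (0.9−4)² + (5.8−4)² = 37.85.
The Normal likelihood contributes (σ²)^(−n/2) exp(−SS/(2σ²)), so the posterior is Inverse-Gamma(α + n/2, β + SS/2) = Inverse-Gamma(5.5, 29.925).
The mode of Inverse-Gamma(a, b) is b/(a+1) = 29.925/6.5 ≈ 4.604.

σ̂²_MAP = 4.604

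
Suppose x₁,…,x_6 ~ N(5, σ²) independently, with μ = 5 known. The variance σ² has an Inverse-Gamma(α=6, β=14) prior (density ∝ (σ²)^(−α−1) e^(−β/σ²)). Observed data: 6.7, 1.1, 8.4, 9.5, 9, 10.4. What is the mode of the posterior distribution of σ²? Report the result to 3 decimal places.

Sum of squared deviations about the known mean: SS = (6.7−5)² + (1.1−5)² + (8.4−5)² + (9.5−5)² + (9−5)² + (10.4−5)² = 95.07.
The Normal likelihood contributes (σ²)^(−n/2) exp(−SS/(2σ²)), so the posterior is Inverse-Gamma(α + n/2, β + SS/2) = Inverse-Gamma(9, 61.535).
The mode of Inverse-Gamma(a, b) is b/(a+1) = 61.535/10 ≈ 6.154.

σ̂²_MAP = 6.154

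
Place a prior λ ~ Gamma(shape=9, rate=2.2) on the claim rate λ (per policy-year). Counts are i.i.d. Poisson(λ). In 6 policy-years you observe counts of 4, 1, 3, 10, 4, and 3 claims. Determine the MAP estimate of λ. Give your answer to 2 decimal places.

Σxᵢ = 4+1+3+10+4+3 = 25, with n = 6.
Posterior ∝ λ^8e^(−2.2λ) · λ^25e^(−6λ) = λ^33e^(−8.2λ), i.e. Gamma(shape=34, rate=8.2).
The mode of a Gamma(a, b) with a ≥ 1 (shape–rate) is (a−1)/b = 33/8.2 ≈ 4.02.

λ̂_MAP = 4.02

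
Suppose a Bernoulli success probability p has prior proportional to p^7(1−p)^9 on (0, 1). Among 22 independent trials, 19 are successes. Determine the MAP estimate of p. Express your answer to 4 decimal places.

The prior density ∝ p^7(1−p)^9 is the kernel of Beta(8, 10).
Data: 19 successes in 22 trials. The binomial likelihood contributes p^19(1−p)^3, so the posterior is Beta(8+19, 10+3) = Beta(27, 13).
For Beta(a, b) with a, b > 1 the mode is (a−1)/(a+b−2) = 26/38 ≈ 0.6842.

p̂_MAP = 0.6842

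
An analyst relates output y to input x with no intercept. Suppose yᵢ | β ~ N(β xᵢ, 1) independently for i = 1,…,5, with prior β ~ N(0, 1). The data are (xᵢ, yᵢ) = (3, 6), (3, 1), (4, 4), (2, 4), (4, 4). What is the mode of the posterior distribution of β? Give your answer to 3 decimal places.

β̂_MAP = 1.109

log p(β | y) = −Σ(yᵢ − βxᵢ)²/(2·1) − β²/(2·1) + const.
Setting the derivative to zero: Σxᵢ(yᵢ − βxᵢ)/1 − β/1 = 0, so β = Σxᵢyᵢ / (Σxᵢ² + σ²/τ²).
Σxᵢyᵢ = 3·6 + 3·1 + 4·4 + 2·4 + 4·4 = 61; Σxᵢ² = 54; σ²/τ² = 1.
β̂_MAP = 61 / (54 + 1) = 61/55 ≈ 1.109.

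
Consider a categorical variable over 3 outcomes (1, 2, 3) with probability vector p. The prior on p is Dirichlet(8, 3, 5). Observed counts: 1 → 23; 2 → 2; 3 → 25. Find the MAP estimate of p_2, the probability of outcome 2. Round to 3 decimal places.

MAP estimate: 0.063

The posterior is Dirichlet(αᵢ + nᵢ) = Dirichlet(31, 5, 30).
For a Dirichlet(a₁,…,a_K) with all aᵢ > 1, the mode has j-th component (aⱼ − 1)/(Σaᵢ − K).
Here Σaᵢ = 66 and K = 3, so p_2 = (5 − 1)/(66 − 3) = 4/63 ≈ 0.063.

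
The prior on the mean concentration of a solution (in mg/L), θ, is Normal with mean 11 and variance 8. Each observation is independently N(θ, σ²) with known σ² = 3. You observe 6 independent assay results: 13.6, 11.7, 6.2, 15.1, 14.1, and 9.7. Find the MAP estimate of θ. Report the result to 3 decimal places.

θ̂_MAP = 11.690

n = 6; x̄ = (13.6 + 11.7 + 6.2 + 15.1 + 14.1 + 9.7)/6 = 70.4/6 = 176/15 ≈ 11.7333.
For a Normal prior and Normal likelihood with known variance, the posterior is Normal; its mode equals its mean, the precision-weighted average.
Prior precision 1/σ₀² = 1/8 = 0.125; data precision n/σ² = 6/3 = 2.
θ̂ = (0.125·11 + 2·(176/15)) / (0.125 + 2) = (2981/120)/2.125 = 2981/255 ≈ 11.690.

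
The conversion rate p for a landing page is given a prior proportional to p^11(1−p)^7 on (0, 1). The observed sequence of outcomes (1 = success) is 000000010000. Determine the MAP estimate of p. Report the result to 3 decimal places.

The prior density ∝ p^11(1−p)^7 is the kernel of Beta(12, 8).
Data: 1 success in 12 trials (from the sequence). The binomial likelihood contributes p(1−p)^11, so the posterior is Beta(12+1, 8+11) = Beta(13, 19).
For Beta(a, b) with a, b > 1 the mode is (a−1)/(a+b−2) = 12/30 ≈ 0.400.

p̂_MAP = 0.400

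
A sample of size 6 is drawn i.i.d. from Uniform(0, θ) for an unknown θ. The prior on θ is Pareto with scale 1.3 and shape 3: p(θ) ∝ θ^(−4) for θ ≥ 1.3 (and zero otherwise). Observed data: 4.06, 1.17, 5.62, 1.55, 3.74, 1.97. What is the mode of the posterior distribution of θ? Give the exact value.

The Uniform(0, θ) likelihood is θ^(−n) for θ ≥ max(xᵢ), zero otherwise. Here max(xᵢ) = 5.62.
Posterior ∝ θ^(−4) · θ^(−6) = θ^(−10) on θ ≥ max(1.3, 5.62) = 5.62.
This density is strictly decreasing in θ, so the posterior mode lies at the lower boundary of the support.

θ̂_MAP = 5.62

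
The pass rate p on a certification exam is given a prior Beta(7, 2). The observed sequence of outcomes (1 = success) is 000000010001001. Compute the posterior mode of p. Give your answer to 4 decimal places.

Prior: Beta(7, 2).
Data: 3 successes in 15 trials (from the sequence). The binomial likelihood contributes p^3(1−p)^12, so the posterior is Beta(7+3, 2+12) = Beta(10, 14).
For Beta(a, b) with a, b > 1 the mode is (a−1)/(a+b−2) = 9/22 ≈ 0.4091.

p̂_MAP = 0.4091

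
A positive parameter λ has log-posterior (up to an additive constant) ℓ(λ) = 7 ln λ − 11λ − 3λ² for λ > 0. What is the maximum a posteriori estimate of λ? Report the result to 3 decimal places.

λ̂_MAP = 0.500

ℓ'(λ) = 7/λ − 11 − 6λ. Setting this to zero and multiplying by λ: 6λ² + 11λ − 7 = 0.
λ = (−11 + √(11² + 4·6·7)) / (2·6) = (−11 + √289) / 12 = (−11 + 17)/12 = 1/2.
ℓ''(λ) = −7/λ² − 6 < 0, confirming a maximum.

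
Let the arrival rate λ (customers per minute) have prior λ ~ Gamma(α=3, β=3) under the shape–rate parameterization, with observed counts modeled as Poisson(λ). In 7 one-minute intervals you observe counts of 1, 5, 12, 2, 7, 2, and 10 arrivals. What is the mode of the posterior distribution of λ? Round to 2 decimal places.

Σxᵢ = 1+5+12+2+7+2+10 = 39, with n = 7.
Posterior ∝ λ^2e^(−3λ) · λ^39e^(−7λ) = λ^41e^(−10λ), i.e. Gamma(shape=42, rate=10).
The mode of a Gamma(a, b) with a ≥ 1 (shape–rate) is (a−1)/b = 41/10 ≈ 4.10.

λ̂_MAP = 4.10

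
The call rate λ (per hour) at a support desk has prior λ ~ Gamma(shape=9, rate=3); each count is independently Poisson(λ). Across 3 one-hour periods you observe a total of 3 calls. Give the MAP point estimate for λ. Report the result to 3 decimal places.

Σxᵢ = 3, n = 3.
Posterior ∝ λ^8e^(−3λ) · λ^3e^(−3λ) = λ^11e^(−6λ), i.e. Gamma(shape=12, rate=6).
The mode of a Gamma(a, b) with a ≥ 1 (shape–rate) is (a−1)/b = 11/6 ≈ 1.833.

λ̂_MAP = 1.833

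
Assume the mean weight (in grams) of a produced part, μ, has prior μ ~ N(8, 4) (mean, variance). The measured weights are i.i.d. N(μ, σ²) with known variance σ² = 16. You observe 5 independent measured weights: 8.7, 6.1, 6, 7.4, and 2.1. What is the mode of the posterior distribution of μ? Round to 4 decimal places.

μ̂_MAP = 6.9222

n = 5; x̄ = (8.7 + 6.1 + 6 + 7.4 + 2.1)/5 = 30.3/5 = 6.06.
For a Normal prior and Normal likelihood with known variance, the posterior is Normal; its mode equals its mean, the precision-weighted average.
Prior precision 1/σ₀² = 1/4 = 0.25; data precision n/σ² = 5/16 = 0.3125.
μ̂ = (0.25·8 + 0.3125·6.06) / (0.25 + 0.3125) = 3.89375/0.5625 = 623/90 ≈ 6.9222.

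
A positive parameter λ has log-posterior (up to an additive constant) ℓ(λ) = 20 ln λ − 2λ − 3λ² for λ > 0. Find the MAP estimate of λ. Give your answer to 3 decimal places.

ℓ'(λ) = 20/λ − 2 − 6λ. Setting this to zero and multiplying by λ: 6λ² + 2λ − 20 = 0.
λ = (−2 + √(2² + 4·6·20)) / (2·6) = (−2 + √484) / 12 = (−2 + 22)/12 = 5/3.
ℓ''(λ) = −20/λ² − 6 < 0, confirming a maximum.

λ̂_MAP = 1.667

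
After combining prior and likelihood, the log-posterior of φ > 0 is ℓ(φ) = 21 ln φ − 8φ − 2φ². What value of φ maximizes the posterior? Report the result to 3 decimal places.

ℓ'(φ) = 21/φ − 8 − 4φ. Setting this to zero and multiplying by φ: 4φ² + 8φ − 21 = 0.
φ = (−8 + √(8² + 4·4·21)) / (2·4) = (−8 + √400) / 8 = (−8 + 20)/8 = 3/2.
ℓ''(φ) = −21/φ² − 4 < 0, confirming a maximum.

φ̂_MAP = 1.500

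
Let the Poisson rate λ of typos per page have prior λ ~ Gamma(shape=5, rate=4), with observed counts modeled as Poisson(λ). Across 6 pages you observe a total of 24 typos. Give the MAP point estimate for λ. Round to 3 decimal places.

λ̂_MAP = 2.800

Σxᵢ = 24, n = 6.
Posterior ∝ λ^4e^(−4λ) · λ^24e^(−6λ) = λ^28e^(−10λ), i.e. Gamma(shape=29, rate=10).
The mode of a Gamma(a, b) with a ≥ 1 (shape–rate) is (a−1)/b = 28/10 ≈ 2.800.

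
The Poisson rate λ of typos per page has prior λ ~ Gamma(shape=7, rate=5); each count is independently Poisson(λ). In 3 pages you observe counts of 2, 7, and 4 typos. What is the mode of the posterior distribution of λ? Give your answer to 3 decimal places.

λ̂_MAP = 2.375

Σxᵢ = 2+7+4 = 13, with n = 3.
Posterior ∝ λ^6e^(−5λ) · λ^13e^(−3λ) = λ^19e^(−8λ), i.e. Gamma(shape=20, rate=8).
The mode of a Gamma(a, b) with a ≥ 1 (shape–rate) is (a−1)/b = 19/8 ≈ 2.375.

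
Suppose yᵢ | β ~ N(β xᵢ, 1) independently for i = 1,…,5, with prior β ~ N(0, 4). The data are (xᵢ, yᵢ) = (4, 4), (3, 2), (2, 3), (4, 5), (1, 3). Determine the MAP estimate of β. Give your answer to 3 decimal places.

β̂_MAP = 1.103

log p(β | y) = −Σ(yᵢ − βxᵢ)²/(2·1) − β²/(2·4) + const.
Setting the derivative to zero: Σxᵢ(yᵢ − βxᵢ)/1 − β/4 = 0, so β = Σxᵢyᵢ / (Σxᵢ² + σ²/τ²).
Σxᵢyᵢ = 4·4 + 3·2 + 2·3 + 4·5 + 1·3 = 51; Σxᵢ² = 46; σ²/τ² = 0.25.
β̂_MAP = 51 / (46 + 0.25) = 51/46.25 ≈ 1.103.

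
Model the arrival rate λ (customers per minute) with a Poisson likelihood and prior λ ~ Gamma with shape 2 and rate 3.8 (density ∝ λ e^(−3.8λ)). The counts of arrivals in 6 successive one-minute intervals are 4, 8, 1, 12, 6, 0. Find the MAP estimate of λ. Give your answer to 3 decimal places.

λ̂_MAP = 3.265

Σxᵢ = 4+8+1+12+6+0 = 31, with n = 6.
Posterior ∝ λe^(−3.8λ) · λ^31e^(−6λ) = λ^32e^(−9.8λ), i.e. Gamma(shape=33, rate=9.8).
The mode of a Gamma(a, b) with a ≥ 1 (shape–rate) is (a−1)/b = 32/9.8 ≈ 3.265.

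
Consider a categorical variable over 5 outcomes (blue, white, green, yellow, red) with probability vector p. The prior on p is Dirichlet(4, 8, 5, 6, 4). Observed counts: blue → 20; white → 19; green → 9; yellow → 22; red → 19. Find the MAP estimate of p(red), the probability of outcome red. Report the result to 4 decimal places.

The posterior is Dirichlet(αᵢ + nᵢ) = Dirichlet(24, 27, 14, 28, 23).
For a Dirichlet(a₁,…,a_K) with all aᵢ > 1, the mode has j-th component (aⱼ − 1)/(Σaᵢ − K).
Here Σaᵢ = 116 and K = 5, so p(red) = (23 − 1)/(116 − 5) = 22/111 ≈ 0.1982.

MAP estimate of p(red) = 0.1982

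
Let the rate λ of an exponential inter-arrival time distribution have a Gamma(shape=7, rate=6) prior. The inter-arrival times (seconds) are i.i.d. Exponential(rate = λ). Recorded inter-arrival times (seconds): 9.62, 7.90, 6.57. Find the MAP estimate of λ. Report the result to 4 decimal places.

λ̂_MAP = 0.2991

The Exponential(rate=λ) likelihood is ∝ λ^n e^(−λΣtᵢ). Here n = 3 and Σtᵢ = 9.62 + 7.90 + 6.57 = 24.09.
Posterior ∝ λ^6e^(−6λ) · λ^3e^(−24.09λ) = λ^9e^(−30.09λ), i.e. Gamma(10, 30.09).
Mode = (a−1)/b = 9/30.09 ≈ 0.2991.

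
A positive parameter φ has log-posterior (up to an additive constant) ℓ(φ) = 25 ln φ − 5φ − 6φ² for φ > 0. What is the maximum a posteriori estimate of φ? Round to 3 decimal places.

φ̂_MAP = 1.250

ℓ'(φ) = 25/φ − 5 − 12φ. Setting this to zero and multiplying by φ: 12φ² + 5φ − 25 = 0.
φ = (−5 + √(5² + 4·12·25)) / (2·12) = (−5 + √1225) / 24 = (−5 + 35)/24 = 5/4.
ℓ''(φ) = −25/φ² − 12 < 0, confirming a maximum.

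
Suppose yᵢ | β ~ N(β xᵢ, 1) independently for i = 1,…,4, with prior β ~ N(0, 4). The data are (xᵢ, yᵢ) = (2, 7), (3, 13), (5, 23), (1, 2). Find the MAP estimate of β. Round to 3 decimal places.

β̂_MAP = 4.331

log p(β | y) = −Σ(yᵢ − βxᵢ)²/(2·1) − β²/(2·4) + const.
Setting the derivative to zero: Σxᵢ(yᵢ − βxᵢ)/1 − β/4 = 0, so β = Σxᵢyᵢ / (Σxᵢ² + σ²/τ²).
Σxᵢyᵢ = 2·7 + 3·13 + 5·23 + 1·2 = 170; Σxᵢ² = 39; σ²/τ² = 0.25.
β̂_MAP = 170 / (39 + 0.25) = 170/39.25 ≈ 4.331.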